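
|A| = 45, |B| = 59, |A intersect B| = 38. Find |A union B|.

|A union B| = |A| + |B| - |A intersect B| = 45 + 59 - 38.

Final answer: 66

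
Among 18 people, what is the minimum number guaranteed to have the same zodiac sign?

There are 12 possible values for zodiac sign. With 18 people and 12 categories, by pigeonhole: ceiling(18/12).

Final answer: 2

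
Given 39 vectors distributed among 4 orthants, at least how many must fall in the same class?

By pigeonhole with 39 objects and 4 categories: ceiling(39/4).

Final answer: 10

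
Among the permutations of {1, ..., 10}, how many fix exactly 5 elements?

Choose which 5 elements are fixed: C(10,5) = 252.
Derange the remaining 5 using D(j) = (j-1)(D(j-1) + D(j-2)), D(0)=1, D(1)=0: D(2)=1, D(3)=2, D(4)=9, D(5)=44.
Total: 252 x 44.

Final answer: C(10,5) D(5) = 11088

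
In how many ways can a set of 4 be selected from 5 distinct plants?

C(5,4) = 5!/(4! x (5-4)!).

Final answer: C(5,4) = 5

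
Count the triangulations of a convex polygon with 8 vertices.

This is a standard Catalan-number count: the answer is C_n. Here n = 8 - 2 = 6.
C_n = C(2n,n)/(n+1), so C_{6} = C(12,6)/7 = 924/7.

Final answer: C_{6} = 132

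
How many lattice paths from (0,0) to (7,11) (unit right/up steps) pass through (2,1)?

Paths (0,0)->(2,1): C(3,1) = 3.
Paths (2,1)->(7,11): C(15,10) = 3003.
By multiplication principle: 3 x 3003.

Final answer: 9009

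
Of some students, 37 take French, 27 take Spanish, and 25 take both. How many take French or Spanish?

|A union B| = |A| + |B| - |A intersect B| = 37 + 27 - 25.

Final answer: 39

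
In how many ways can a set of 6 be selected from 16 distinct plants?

C(16,6) = 16!/(6! x (16-6)!).

Final answer: C(16,6) = 8008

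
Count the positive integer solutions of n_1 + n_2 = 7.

Substitute n'_i = n_i - 1 (so n'_i >= 0). Then sum n'_i = 7 - 2 = 5.
Stars and bars: C(5+2-1, 2-1) = C(6,1).

Final answer: C(6,1) = 6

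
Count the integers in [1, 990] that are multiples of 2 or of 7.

Multiples of 2: 495. Multiples of 7: 141. Of both (lcm=14): 70.
By inclusion-exclusion: 495 + 141 - 70.

Final answer: 566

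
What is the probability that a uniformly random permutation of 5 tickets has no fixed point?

Use the recurrence D(n) = (n-1)(D(n-1) + D(n-2)) with D(0)=1, D(1)=0.
Building up: D(2)=1, D(3)=2, D(4)=9, D(5)=44.
Total arrangements: 5! = 120.
Probability = D(5)/5! = 11/30.

Final answer: D(5)/5! = 44/120 = 0.366667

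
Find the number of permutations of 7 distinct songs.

The number of ways to arrange 7 distinct objects is 7!.

Final answer: 7! = 5040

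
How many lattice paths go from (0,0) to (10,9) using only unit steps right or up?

Each path has 10 right steps and 9 up steps in some order (19 steps total).
Choose which 9 of the 19 steps are up: C(19,9).

Final answer: C(19,9) = 92378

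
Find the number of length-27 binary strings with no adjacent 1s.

Classify by the final bit: ...0 gives a(n-1) strings, ...01 gives a(n-2) strings. Thus a(n) = a(n-1) + a(n-2) with a(1)=2, a(2)=3.
Computing successive values: a(1)=2, a(2)=3, a(3)=5, a(4)=8, a(5)=13, a(6)=21, a(7)=34, a(8)=55, a(9)=89, a(10)=144, a(11)=233, a(12)=377, a(13)=610, a(14)=987, a(15)=1597, a(16)=2584, a(17)=4181, a(18)=6765, a(19)=10946, a(20)=17711, a(21)=28657, a(22)=46368, a(23)=75025, a(24)=121393, a(25)=196418, a(26)=317811, a(27)=514229.

Final answer: 514229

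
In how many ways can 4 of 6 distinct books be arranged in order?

P(6,4) = 6!/(6-4)! = 6!/2!.

Final answer: P(6,4) = 360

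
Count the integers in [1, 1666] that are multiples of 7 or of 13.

Multiples of 7: 238. Multiples of 13: 128. Of both (lcm=91): 18.
By inclusion-exclusion: 238 + 128 - 18.

Final answer: 348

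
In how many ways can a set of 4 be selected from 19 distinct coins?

C(19,4) = 19!/(4! x 15!).

Final answer: \binom{19}{4} = 3876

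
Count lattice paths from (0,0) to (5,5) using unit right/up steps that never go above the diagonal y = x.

Total monotonic paths to (5,5): C(10,5) = 252.
Reflecting each bad path at its first crossing gives a bijection with paths to (4,6): C(10,6) = 210.
Valid Dyck paths: 252 - 210.
(Equivalently, C_{5} = C(10,5)/6 = 252/6.)

Final answer: C_{5} = 42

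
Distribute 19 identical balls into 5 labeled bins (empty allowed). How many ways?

Stars and bars: C(n+k-1, k-1) = C(23,4).

Final answer: C(23,4) = 8855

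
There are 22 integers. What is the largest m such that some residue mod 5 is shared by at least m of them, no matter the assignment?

There are 5 possible values for residue mod 5. With 22 integers and 5 categories, by pigeonhole: ceiling(22/5).

Final answer: 5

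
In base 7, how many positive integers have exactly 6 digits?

These are the integers in [7^5, 7^6), so the count is 7^6 - 7^5 = 6 x 7^5.

Final answer: 100842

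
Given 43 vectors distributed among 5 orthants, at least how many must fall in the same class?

By pigeonhole with 43 objects and 5 categories: ceiling(43/5).

Final answer: 9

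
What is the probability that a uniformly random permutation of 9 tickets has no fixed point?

Derangements satisfy D(n) = (n-1)(D(n-1) + D(n-2)), starting from D(0)=1, D(1)=0.
Building up: D(2)=1, D(3)=2, D(4)=9, D(5)=44, D(6)=265, D(7)=1854, D(8)=14833, D(9)=133496.
Total arrangements: 9! = 362880.
Probability = D(9)/9! = 16687/45360.

Final answer: D(9)/9! = 133496/362880 = 0.367879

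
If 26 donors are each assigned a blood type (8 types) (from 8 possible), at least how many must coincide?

There are 8 possible values for blood type (8 types). With 26 donors and 8 categories, by pigeonhole: ceiling(26/8).

Final answer: 4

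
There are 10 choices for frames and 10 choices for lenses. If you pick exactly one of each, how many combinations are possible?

By the multiplication principle: 10 x 10.

Final answer: 100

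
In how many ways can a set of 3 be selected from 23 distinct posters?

C(23,3) = 23!/(3! x 20!).

Final answer: \binom{23}{3} = 1771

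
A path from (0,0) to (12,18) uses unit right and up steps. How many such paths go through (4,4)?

Paths (0,0)->(4,4): C(8,4) = 70.
Paths (4,4)->(12,18): C(22,14) = 319770.
By multiplication principle: 70 x 319770.

Final answer: 22383900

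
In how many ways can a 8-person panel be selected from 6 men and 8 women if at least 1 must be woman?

Sum over valid woman counts:
C(8,2)C(6,6) = 28
C(8,3)C(6,5) = 336
C(8,4)C(6,4) = 1050
C(8,5)C(6,3) = 1120
C(8,6)C(6,2) = 420
C(8,7)C(6,1) = 48
C(8,8)C(6,0) = 1
Total: 28 + 336 + 1050 + 1120 + 420 + 48 + 1.

Final answer: 3003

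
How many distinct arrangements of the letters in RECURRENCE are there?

Letters (C:2, E:3, N:1, R:3, U:1). Total letters: 10.
Permutations = 10!/(3! x 3! x 2!).

Final answer: 50400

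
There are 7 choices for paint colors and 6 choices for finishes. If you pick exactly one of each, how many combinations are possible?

By the multiplication principle: 7 x 6.

Final answer: 42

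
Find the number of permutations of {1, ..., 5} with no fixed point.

Derangements satisfy D(n) = (n-1)(D(n-1) + D(n-2)), starting from D(0)=1, D(1)=0.
D(2) = 1 x (0 + 1) = 1
D(3) = 2 x (1 + 0) = 2
D(4) = 3 x (2 + 1) = 9
D(5) = 4 x (D(4) + D(3)) = 4 x (9 + 2)

Final answer: D(5) = 44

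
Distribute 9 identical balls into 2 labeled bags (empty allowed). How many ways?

Stars and bars: C(n+k-1, k-1) = C(10,1).

Final answer: C(10,1) = 10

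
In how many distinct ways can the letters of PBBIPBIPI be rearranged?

Letters (B:3, I:3, P:3). Total letters: 9.
Permutations = 9!/(3! x 3! x 3!).

Final answer: 1680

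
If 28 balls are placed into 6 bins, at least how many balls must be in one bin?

By the pigeonhole principle: ceiling(28/6).

Final answer: 5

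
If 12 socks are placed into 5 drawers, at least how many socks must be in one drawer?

By the pigeonhole principle: ceiling(12/5).

Final answer: 3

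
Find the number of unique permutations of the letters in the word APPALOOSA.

Letters (A:3, L:1, O:2, P:2, S:1). Total letters: 9.
Permutations = 9!/(3! x 2! x 2!).

Final answer: 15120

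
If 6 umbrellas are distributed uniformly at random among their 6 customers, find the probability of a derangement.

D(n) = (n-1)(D(n-1) + D(n-2)), D(0)=1, D(1)=0.
Building up: D(2)=1, D(3)=2, D(4)=9, D(5)=44, D(6)=265.
Total arrangements: 6! = 720.
Probability = D(6)/6! = 53/144.

Final answer: D(6)/6! = 265/720 = 0.368056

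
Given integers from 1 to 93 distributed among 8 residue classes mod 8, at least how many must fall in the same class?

By pigeonhole with 93 objects and 8 categories: ceiling(93/8).

Final answer: 12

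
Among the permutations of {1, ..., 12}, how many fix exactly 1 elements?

Choose which 1 elements are fixed: C(12,1) = 12.
Derange the remaining 11 using D(j) = (j-1)(D(j-1) + D(j-2)), D(0)=1, D(1)=0: D(2)=1, D(3)=2, D(4)=9, D(5)=44, D(6)=265, D(7)=1854, D(8)=14833, D(9)=133496, D(10)=1334961, D(11)=14684570.
Total: 12 x 14684570.

Final answer: C(12,1) D(11) = 176214840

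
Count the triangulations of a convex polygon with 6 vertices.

This is a standard Catalan-number count: the answer is C_n. Here n = 6 - 2 = 4.
C_n = C(2n,n) - C(2n,n+1), so C_{4} = C(8,4) - C(8,5) = 70 - 56.

Final answer: C_{4} = 14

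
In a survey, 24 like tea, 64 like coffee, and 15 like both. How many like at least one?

|A union B| = |A| + |B| - |A intersect B| = 24 + 64 - 15.

Final answer: 73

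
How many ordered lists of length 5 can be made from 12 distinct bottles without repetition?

P(12,5) = 12!/(12-5)! = 12!/7!.

Final answer: P(12,5) = 95040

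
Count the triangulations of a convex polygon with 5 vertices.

This is counted by the nth Catalan number C_n. Here n = 5 - 2 = 3.
C_n = C(2n,n) - C(2n,n+1), so C_{3} = C(6,3) - C(6,4) = 20 - 15.

Final answer: C_{3} = 5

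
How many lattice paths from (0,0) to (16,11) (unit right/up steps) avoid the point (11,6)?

Total paths to (16,11): C(27,11) = 13037895.
Paths through (11,6): C(17,6) x C(10,5) = 3118752.
Avoiding (11,6): 13037895 - 3118752.

Final answer: 9919143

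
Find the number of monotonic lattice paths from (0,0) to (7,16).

Each path has 7 right steps and 16 up steps in some order (23 steps total).
Choose which 16 of the 23 steps are up: C(23,16).

Final answer: C(23,16) = 245157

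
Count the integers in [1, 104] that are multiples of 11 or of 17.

Multiples of 11: 9. Multiples of 17: 6. Of both (lcm=187): 0.
By inclusion-exclusion: 9 + 6 - 0.

Final answer: 15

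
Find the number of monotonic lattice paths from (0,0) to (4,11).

Each path has 4 right steps and 11 up steps in some order (15 steps total).
Choose which 11 of the 15 steps are up: C(15,11).

Final answer: C(15,11) = 1365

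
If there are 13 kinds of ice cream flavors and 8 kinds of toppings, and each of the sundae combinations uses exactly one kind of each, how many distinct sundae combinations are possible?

By the multiplication principle: 13 x 8.

Final answer: 104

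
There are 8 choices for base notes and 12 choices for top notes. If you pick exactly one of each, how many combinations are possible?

By the multiplication principle: 8 x 12.

Final answer: 96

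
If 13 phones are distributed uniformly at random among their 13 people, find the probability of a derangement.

Use the recurrence D(n) = (n-1)(D(n-1) + D(n-2)) with D(0)=1, D(1)=0.
Building up: D(2)=1, D(3)=2, D(4)=9, D(5)=44, D(6)=265, D(7)=1854, D(8)=14833, D(9)=133496, D(10)=1334961, D(11)=14684570, D(12)=176214841, D(13)=2290792932.
Total arrangements: 13! = 6227020800.
Probability = D(13)/13! = 63633137/172972800.

Final answer: D(13)/13! = 2290792932/6227020800 = 0.367879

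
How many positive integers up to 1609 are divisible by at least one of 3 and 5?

Multiples of 3: 536. Multiples of 5: 321. Of both (lcm=15): 107.
By inclusion-exclusion: 536 + 321 - 107.

Final answer: 750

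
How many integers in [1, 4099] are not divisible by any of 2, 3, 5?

|div by 2|=2049, |div by 3|=1366, |div by 5|=819.
|div by 2&3|=683, |div by 2&5|=409, |div by 3&5|=273, |div by all|=136.
By inclusion-exclusion, divisible by at least one: 2049+1366+819-683-409-273+136 = 3005.
Not divisible by any: 4099 - 3005.

Final answer: 1094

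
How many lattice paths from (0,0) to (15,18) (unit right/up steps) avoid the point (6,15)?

Total paths to (15,18): C(33,18) = 1037158320.
Paths through (6,15): C(21,15) x C(12,3) = 11938080.
Avoiding (6,15): 1037158320 - 11938080.

Final answer: 1025220240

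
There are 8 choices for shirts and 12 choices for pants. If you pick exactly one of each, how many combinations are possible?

By the multiplication principle: 8 x 12.

Final answer: 96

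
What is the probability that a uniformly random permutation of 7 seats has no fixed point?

Use the recurrence D(n) = (n-1)(D(n-1) + D(n-2)) with D(0)=1, D(1)=0.
Building up: D(2)=1, D(3)=2, D(4)=9, D(5)=44, D(6)=265, D(7)=1854.
Total arrangements: 7! = 5040.
Probability = D(7)/7! = 103/280.

Final answer: D(7)/7! = 1854/5040 = 0.367857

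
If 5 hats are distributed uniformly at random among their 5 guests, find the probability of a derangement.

Use the recurrence D(n) = (n-1)(D(n-1) + D(n-2)) with D(0)=1, D(1)=0.
Building up: D(2)=1, D(3)=2, D(4)=9, D(5)=44.
Total arrangements: 5! = 120.
Probability = D(5)/5! = 11/30.

Final answer: D(5)/5! = 44/120 = 0.366667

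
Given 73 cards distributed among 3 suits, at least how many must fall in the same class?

By pigeonhole with 73 objects and 3 categories: ceiling(73/3).

Final answer: 25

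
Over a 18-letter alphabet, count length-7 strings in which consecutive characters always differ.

First character: 18 choices. Each subsequent: 17 choices (must differ from the previous one).
Total: 18 x 17^6.

Final answer: 18 x 17^{6} = 434476242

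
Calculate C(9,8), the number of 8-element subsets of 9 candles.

C(9,8) = 9!/(8! x 1!).

Final answer: \binom{9}{8} = 9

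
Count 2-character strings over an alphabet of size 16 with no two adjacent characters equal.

Let g(n) count such strings. g(1) = 16, and each valid string of length n-1 extends in 15 ways (any symbol but the last), so g(n) = 15 g(n-1).
Total: g(2) = 16 x 15^1.

Final answer: 16 x 15^{1} = 240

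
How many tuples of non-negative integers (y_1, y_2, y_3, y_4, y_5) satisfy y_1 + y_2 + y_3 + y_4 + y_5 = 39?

Stars and bars with 39 stars and 4 bars:
C(39+5-1, 5-1) = C(43,4).

Final answer: C(43,4) = 123410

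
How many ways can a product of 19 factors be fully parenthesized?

This is a standard Catalan-number count: the answer is C_n. Here n = 19 - 1 = 18.
C_n = C(2n,n)/(n+1), so C_{18} = C(36,18)/19 = 9075135300/19.

Final answer: C_{18} = 477638700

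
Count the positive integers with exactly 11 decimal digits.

First digit: 9 choices (1-9). Each of the remaining 10 digits: 10 choices.
Total: 9 x 10^10.

Final answer: 90000000000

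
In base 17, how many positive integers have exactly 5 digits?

These are the integers in [17^4, 17^5), so the count is 17^5 - 17^4 = 16 x 17^4.

Final answer: 1336336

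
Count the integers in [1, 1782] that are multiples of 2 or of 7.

Multiples of 2: 891. Multiples of 7: 254. Of both (lcm=14): 127.
By inclusion-exclusion: 891 + 254 - 127.

Final answer: 1018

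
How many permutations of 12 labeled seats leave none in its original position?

Derangements satisfy D(n) = (n-1)(D(n-1) + D(n-2)), starting from D(0)=1, D(1)=0.
D(2) = 1 x (0 + 1) = 1
D(3) = 2 x (1 + 0) = 2
D(4) = 3 x (2 + 1) = 9
D(5) = 4 x (9 + 2) = 44
D(6) = 5 x (44 + 9) = 265
D(7) = 6 x (265 + 44) = 1854
D(8) = 7 x (1854 + 265) = 14833
D(9) = 8 x (14833 + 1854) = 133496
D(10) = 9 x (133496 + 14833) = 1334961
D(11) = 10 x (1334961 + 133496) = 14684570
D(12) = 11 x (D(11) + D(10)) = 11 x (14684570 + 1334961)

Final answer: D(12) = 176214841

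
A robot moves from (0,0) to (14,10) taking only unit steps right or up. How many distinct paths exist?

Each path has 14 right steps and 10 up steps in some order (24 steps total).
Choose which 10 of the 24 steps are up: C(24,10).

Final answer: C(24,10) = 1961256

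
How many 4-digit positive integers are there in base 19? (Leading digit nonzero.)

In base 19, the leading digit has 18 choices (1..18); each of the remaining 3 digits has 19 choices.
Total: 18 x 19^3.

Final answer: 123462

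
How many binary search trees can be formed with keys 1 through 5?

This is counted by the nth Catalan number C_n. Here n = 5.
C_n = (2n)!/(n!(n+1)!), so C_{5} = 10!/(5! x 6!) = C(10,5)/6 = 252/6.

Final answer: C_{5} = 42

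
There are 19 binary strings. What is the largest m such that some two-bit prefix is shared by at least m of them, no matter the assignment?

There are 4 possible values for two-bit prefix. With 19 binary strings and 4 categories, by pigeonhole: ceiling(19/4).

Final answer: 5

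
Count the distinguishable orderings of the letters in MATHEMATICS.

Letters (A:2, C:1, E:1, H:1, I:1, M:2, S:1, T:2). Total letters: 11.
Permutations = 11!/(2! x 2! x 2!).

Final answer: 4989600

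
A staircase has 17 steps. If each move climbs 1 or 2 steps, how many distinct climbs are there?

Let f(n) count the ways. The last step is size 1 or 2, so f(n) = f(n-1) + f(n-2) with f(1)=1, f(2)=2.
Iterating the recurrence: f(1)=1, f(2)=2, f(3)=3, f(4)=5, f(5)=8, f(6)=13, f(7)=21, f(8)=34, f(9)=55, f(10)=89, f(11)=144, f(12)=233, f(13)=377, f(14)=610, f(15)=987, f(16)=1597, f(17)=2584.

Final answer: 2584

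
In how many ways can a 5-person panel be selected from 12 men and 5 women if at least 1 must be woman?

Sum over valid woman counts:
C(5,1)C(12,4) = 2475
C(5,2)C(12,3) = 2200
C(5,3)C(12,2) = 660
C(5,4)C(12,1) = 60
C(5,5)C(12,0) = 1
Total: 2475 + 2200 + 660 + 60 + 1.

Final answer: 5396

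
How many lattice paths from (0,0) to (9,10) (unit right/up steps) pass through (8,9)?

Paths (0,0)->(8,9): C(17,9) = 24310.
Paths (8,9)->(9,10): C(2,1) = 2.
By multiplication principle: 24310 x 2.

Final answer: 48620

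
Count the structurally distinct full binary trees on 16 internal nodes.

The structures are counted by the Catalan number C_n. Here n = 16.
Using C_0 = 1 and C_(k+1) = C_k x 2(2k+1)/(k+2), build up term by term: C_1=1, C_2=2, C_3=5, C_4=14, C_5=42, C_6=132, C_7=429, C_8=1430, C_9=4862, C_10=16796, C_11=58786, C_12=208012, C_13=742900, C_14=2674440, C_15=9694845, C_16=35357670.

Final answer: C_{16} = 35357670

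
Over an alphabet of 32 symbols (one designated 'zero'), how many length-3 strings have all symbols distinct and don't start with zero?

First digit: 31 (nonzero). Second: 31 (not first). Third: 30, etc.
Total: 31 x 31 x 30.

Final answer: 28830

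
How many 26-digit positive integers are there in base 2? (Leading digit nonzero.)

In base 2, the leading digit has 1 choices (1..1); each of the remaining 25 digits has 2 choices.
Total: 1 x 2^25.

Final answer: 33554432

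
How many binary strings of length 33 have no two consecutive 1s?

A valid string ends in 0 (append to any length-(n-1) valid string) or in 01 (append to any length-(n-2) valid string), so a(n) = a(n-1) + a(n-2) with a(1)=2, a(2)=3.
Building up term by term: a(1)=2, a(2)=3, a(3)=5, a(4)=8, a(5)=13, a(6)=21, a(7)=34, a(8)=55, a(9)=89, a(10)=144, a(11)=233, a(12)=377, a(13)=610, a(14)=987, a(15)=1597, a(16)=2584, a(17)=4181, a(18)=6765, a(19)=10946, a(20)=17711, a(21)=28657, a(22)=46368, a(23)=75025, a(24)=121393, a(25)=196418, a(26)=317811, a(27)=514229, a(28)=832040, a(29)=1346269, a(30)=2178309, a(31)=3524578, a(32)=5702887, a(33)=9227465.

Final answer: 9227465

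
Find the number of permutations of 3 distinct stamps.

The number of ways to arrange 3 distinct objects is 3!.

Final answer: 3! = 6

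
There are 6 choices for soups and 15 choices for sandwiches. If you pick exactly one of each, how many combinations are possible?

By the multiplication principle: 6 x 15.

Final answer: 90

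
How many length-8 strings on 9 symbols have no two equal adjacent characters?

Let g(n) count such strings. g(1) = 9, and each valid string of length n-1 extends in 8 ways (any symbol but the last), so g(n) = 8 g(n-1).
Total: g(8) = 9 x 8^7.

Final answer: 9 x 8^{7} = 18874368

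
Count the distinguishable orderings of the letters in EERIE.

Letters (E:3, I:1, R:1). Total letters: 5.
Permutations = 5!/(3!).

Final answer: 20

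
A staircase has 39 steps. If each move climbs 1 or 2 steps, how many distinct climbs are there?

Let f(n) count the ways. The last step is size 1 or 2, so f(n) = f(n-1) + f(n-2) with f(1)=1, f(2)=2.
Computing successive values: f(1)=1, f(2)=2, f(3)=3, f(4)=5, f(5)=8, f(6)=13, f(7)=21, f(8)=34, f(9)=55, f(10)=89, f(11)=144, f(12)=233, f(13)=377, f(14)=610, f(15)=987, f(16)=1597, f(17)=2584, f(18)=4181, f(19)=6765, f(20)=10946, f(21)=17711, f(22)=28657, f(23)=46368, f(24)=75025, f(25)=121393, f(26)=196418, f(27)=317811, f(28)=514229, f(29)=832040, f(30)=1346269, f(31)=2178309, f(32)=3524578, f(33)=5702887, f(34)=9227465, f(35)=14930352, f(36)=24157817, f(37)=39088169, f(38)=63245986, f(39)=102334155.

Final answer: 102334155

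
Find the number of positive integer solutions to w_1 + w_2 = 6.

Substitute w'_i = w_i - 1 (so w'_i >= 0). Then sum w'_i = 6 - 2 = 4.
Stars and bars: C(4+2-1, 2-1) = C(5,1).

Final answer: C(5,1) = 5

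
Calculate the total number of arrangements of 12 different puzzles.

The number of ways to arrange 12 distinct objects is 12!.

Final answer: 12! = 479001600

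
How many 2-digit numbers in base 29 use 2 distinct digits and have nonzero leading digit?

The leading digit has 28 choices (anything but zero); the next has 28 (anything but the first), then 27, and so on, one fewer each time.
Total: 28 x 28.

Final answer: 784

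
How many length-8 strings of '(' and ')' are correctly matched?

This is a standard Catalan-number count: the answer is C_n. Here n = 4 (pairs).
Using C_0 = 1 and C_(k+1) = C_k x 2(2k+1)/(k+2), build up term by term: C_1=1, C_2=2, C_3=5, C_4=14.

Final answer: C_{4} = 14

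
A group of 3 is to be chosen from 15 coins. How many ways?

C(15,3) = 15!/(3! x 12!).

Final answer: \binom{15}{3} = 455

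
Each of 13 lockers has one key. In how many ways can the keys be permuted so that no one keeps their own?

D(n) = (n-1)(D(n-1) + D(n-2)), D(0)=1, D(1)=0.
D(2) = 1 x (0 + 1) = 1
D(3) = 2 x (1 + 0) = 2
D(4) = 3 x (2 + 1) = 9
D(5) = 4 x (9 + 2) = 44
D(6) = 5 x (44 + 9) = 265
D(7) = 6 x (265 + 44) = 1854
D(8) = 7 x (1854 + 265) = 14833
D(9) = 8 x (14833 + 1854) = 133496
D(10) = 9 x (133496 + 14833) = 1334961
D(11) = 10 x (1334961 + 133496) = 14684570
D(12) = 11 x (14684570 + 1334961) = 176214841
D(13) = 12 x (D(12) + D(11)) = 12 x (176214841 + 14684570)

Final answer: D(13) = 2290792932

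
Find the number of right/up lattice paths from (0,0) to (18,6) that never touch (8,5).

Total paths to (18,6): C(24,6) = 134596.
Paths through (8,5): C(13,5) x C(11,1) = 14157.
Avoiding (8,5): 134596 - 14157.

Final answer: 120439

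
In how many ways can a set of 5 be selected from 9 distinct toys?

C(9,5) = 9!/(5! x 4!).

Final answer: \binom{9}{5} = 126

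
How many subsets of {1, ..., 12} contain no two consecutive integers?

Let a(n) count such subsets of {1, ..., n}. Either n is excluded (a(n-1) ways) or n is included, forcing n-1 out (a(n-2) ways), so a(n) = a(n-1) + a(n-2) with a(1)=2, a(2)=3.
Computing successive values: a(1)=2, a(2)=3, a(3)=5, a(4)=8, a(5)=13, a(6)=21, a(7)=34, a(8)=55, a(9)=89, a(10)=144, a(11)=233, a(12)=377.

Final answer: 377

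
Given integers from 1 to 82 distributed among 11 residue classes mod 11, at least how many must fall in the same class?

By pigeonhole with 82 objects and 11 categories: ceiling(82/11).

Final answer: 8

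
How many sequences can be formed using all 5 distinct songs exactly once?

The number of ways to arrange 5 distinct objects is 5!.

Final answer: 5! = 120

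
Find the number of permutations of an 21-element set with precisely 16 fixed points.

Choose which 16 elements are fixed: C(21,16) = 20349.
Derange the remaining 5 using D(j) = (j-1)(D(j-1) + D(j-2)), D(0)=1, D(1)=0: D(2)=1, D(3)=2, D(4)=9, D(5)=44.
Total: 20349 x 44.

Final answer: C(21,16) D(5) = 895356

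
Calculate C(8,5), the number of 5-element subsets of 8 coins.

C(8,5) = 8!/(5! x 3!).

Final answer: \binom{8}{5} = 56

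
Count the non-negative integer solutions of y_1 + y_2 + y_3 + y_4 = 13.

Stars and bars with 13 stars and 3 bars:
C(13+4-1, 4-1) = C(16,3).

Final answer: C(16,3) = 560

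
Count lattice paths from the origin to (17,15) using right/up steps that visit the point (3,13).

Paths (0,0)->(3,13): C(16,13) = 560.
Paths (3,13)->(17,15): C(16,2) = 120.
By multiplication principle: 560 x 120.

Final answer: 67200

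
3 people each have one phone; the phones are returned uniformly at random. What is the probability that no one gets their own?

D(n) = (n-1)(D(n-1) + D(n-2)), D(0)=1, D(1)=0.
Building up: D(2)=1, D(3)=2.
Total arrangements: 3! = 6.
Probability = D(3)/3! = 1/3.

Final answer: D(3)/3! = 2/6 = 0.333333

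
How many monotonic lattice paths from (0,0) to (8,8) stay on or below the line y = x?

Total monotonic paths to (8,8): C(16,8) = 12870.
Paths that cross above y=x (reflection bijection): C(16,9) = 11440.
Valid Dyck paths: 12870 - 11440.
(This is the Catalan number C_{8}.)

Final answer: C_{8} = 1430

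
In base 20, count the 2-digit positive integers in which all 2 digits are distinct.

The leading digit has 19 choices (anything but zero); the next has 19 (anything but the first), then 18, and so on, one fewer each time.
Total: 19 x 19.

Final answer: 361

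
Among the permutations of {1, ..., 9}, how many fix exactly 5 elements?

Choose which 5 elements are fixed: C(9,5) = 126.
Derange the remaining 4 using D(j) = (j-1)(D(j-1) + D(j-2)), D(0)=1, D(1)=0: D(2)=1, D(3)=2, D(4)=9.
Total: 126 x 9.

Final answer: C(9,5) D(4) = 1134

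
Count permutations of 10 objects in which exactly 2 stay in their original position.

Choose which 2 elements are fixed: C(10,2) = 45.
Derange the remaining 8 using D(j) = (j-1)(D(j-1) + D(j-2)), D(0)=1, D(1)=0: D(2)=1, D(3)=2, D(4)=9, D(5)=44, D(6)=265, D(7)=1854, D(8)=14833.
Total: 45 x 14833.

Final answer: C(10,2) D(8) = 667485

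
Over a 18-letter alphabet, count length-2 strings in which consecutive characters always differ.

Let g(n) count such strings. g(1) = 18, and each valid string of length n-1 extends in 17 ways (any symbol but the last), so g(n) = 17 g(n-1).
Total: g(2) = 18 x 17^1.

Final answer: 18 x 17^{1} = 306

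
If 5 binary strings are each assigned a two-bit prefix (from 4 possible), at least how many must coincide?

There are 4 possible values for two-bit prefix. With 5 binary strings and 4 categories, by pigeonhole: ceiling(5/4).

Final answer: 2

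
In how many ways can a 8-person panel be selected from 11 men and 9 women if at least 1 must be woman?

Sum over valid woman counts:
C(9,1)C(11,7) = 2970
C(9,2)C(11,6) = 16632
C(9,3)C(11,5) = 38808
C(9,4)C(11,4) = 41580
C(9,5)C(11,3) = 20790
C(9,6)C(11,2) = 4620
C(9,7)C(11,1) = 396
C(9,8)C(11,0) = 9
Total: 2970 + 16632 + 38808 + 41580 + 20790 + 4620 + 396 + 9.

Final answer: 125805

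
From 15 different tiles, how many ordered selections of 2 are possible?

P(15,2) = 15!/(15-2)! = 15!/13!.

Final answer: P(15,2) = 210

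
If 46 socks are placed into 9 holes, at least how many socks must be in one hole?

By the pigeonhole principle: ceiling(46/9).

Final answer: 6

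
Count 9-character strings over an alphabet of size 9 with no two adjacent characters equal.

Let g(n) count such strings. g(1) = 9, and each valid string of length n-1 extends in 8 ways (any symbol but the last), so g(n) = 8 g(n-1).
Total: g(9) = 9 x 8^8.

Final answer: 9 x 8^{8} = 150994944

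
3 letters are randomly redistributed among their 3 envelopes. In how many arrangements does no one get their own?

Derangements satisfy D(n) = (n-1)(D(n-1) + D(n-2)), starting from D(0)=1, D(1)=0.
D(2) = 1 x (0 + 1) = 1
D(3) = 2 x (D(2) + D(1)) = 2 x (1 + 0)

Final answer: D(3) = 2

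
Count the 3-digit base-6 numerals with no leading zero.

In base 6, the leading digit has 5 choices (1..5); each of the remaining 2 digits has 6 choices.
Total: 5 x 6^2.

Final answer: 180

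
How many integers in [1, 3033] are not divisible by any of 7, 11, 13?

|div by 7|=433, |div by 11|=275, |div by 13|=233.
|div by 7&11|=39, |div by 7&13|=33, |div by 11&13|=21, |div by all|=3.
By inclusion-exclusion, divisible by at least one: 433+275+233-39-33-21+3 = 851.
Not divisible by any: 3033 - 851.

Final answer: 2182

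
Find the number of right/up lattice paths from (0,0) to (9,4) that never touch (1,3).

Total paths to (9,4): C(13,4) = 715.
Paths through (1,3): C(4,3) x C(9,1) = 36.
Avoiding (1,3): 715 - 36.

Final answer: 679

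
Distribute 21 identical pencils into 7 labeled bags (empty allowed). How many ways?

Stars and bars: C(n+k-1, k-1) = C(27,6).

Final answer: C(27,6) = 296010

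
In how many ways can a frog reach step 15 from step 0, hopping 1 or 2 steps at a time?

Let f(n) count the ways. The last step is size 1 or 2, so f(n) = f(n-1) + f(n-2) with f(1)=1, f(2)=2.
Iterating the recurrence: f(1)=1, f(2)=2, f(3)=3, f(4)=5, f(5)=8, f(6)=13, f(7)=21, f(8)=34, f(9)=55, f(10)=89, f(11)=144, f(12)=233, f(13)=377, f(14)=610, f(15)=987.

Final answer: 987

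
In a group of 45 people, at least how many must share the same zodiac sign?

There are 12 possible values for zodiac sign. With 45 people and 12 categories, by pigeonhole: ceiling(45/12).

Final answer: 4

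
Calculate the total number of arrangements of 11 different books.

The number of ways to arrange 11 distinct objects is 11!.

Final answer: 11! = 39916800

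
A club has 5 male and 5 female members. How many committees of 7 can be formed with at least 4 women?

Sum over valid woman counts:
C(5,4)C(5,3) = 50
C(5,5)C(5,2) = 10
Total: 50 + 10.

Final answer: 60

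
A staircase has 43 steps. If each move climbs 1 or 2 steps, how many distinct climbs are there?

Condition on the final move: it is a 1-step (f(n-1) ways to get there) or a 2-step (f(n-2) ways), so f(n) = f(n-1) + f(n-2), with f(1)=1, f(2)=2.
Iterating the recurrence: f(1)=1, f(2)=2, f(3)=3, f(4)=5, f(5)=8, f(6)=13, f(7)=21, f(8)=34, f(9)=55, f(10)=89, f(11)=144, f(12)=233, f(13)=377, f(14)=610, f(15)=987, f(16)=1597, f(17)=2584, f(18)=4181, f(19)=6765, f(20)=10946, f(21)=17711, f(22)=28657, f(23)=46368, f(24)=75025, f(25)=121393, f(26)=196418, f(27)=317811, f(28)=514229, f(29)=832040, f(30)=1346269, f(31)=2178309, f(32)=3524578, f(33)=5702887, f(34)=9227465, f(35)=14930352, f(36)=24157817, f(37)=39088169, f(38)=63245986, f(39)=102334155, f(40)=165580141, f(41)=267914296, f(42)=433494437, f(43)=701408733.

Final answer: 701408733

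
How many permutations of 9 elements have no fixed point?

D(n) = (n-1)(D(n-1) + D(n-2)), D(0)=1, D(1)=0.
D(2) = 1 x (0 + 1) = 1
D(3) = 2 x (1 + 0) = 2
D(4) = 3 x (2 + 1) = 9
D(5) = 4 x (9 + 2) = 44
D(6) = 5 x (44 + 9) = 265
D(7) = 6 x (265 + 44) = 1854
D(8) = 7 x (1854 + 265) = 14833
D(9) = 8 x (D(8) + D(7)) = 8 x (14833 + 1854)

Final answer: D(9) = 133496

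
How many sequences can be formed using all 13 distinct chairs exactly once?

The number of ways to arrange 13 distinct objects is 13!.

Final answer: 13! = 6227020800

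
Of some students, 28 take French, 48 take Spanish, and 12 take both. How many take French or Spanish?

|A union B| = |A| + |B| - |A intersect B| = 28 + 48 - 12.

Final answer: 64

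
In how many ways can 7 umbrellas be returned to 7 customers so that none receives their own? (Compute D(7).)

Derangements satisfy D(n) = (n-1)(D(n-1) + D(n-2)), starting from D(0)=1, D(1)=0.
D(2) = 1 x (0 + 1) = 1
D(3) = 2 x (1 + 0) = 2
D(4) = 3 x (2 + 1) = 9
D(5) = 4 x (9 + 2) = 44
D(6) = 5 x (44 + 9) = 265
D(7) = 6 x (D(6) + D(5)) = 6 x (265 + 44)

Final answer: D(7) = 1854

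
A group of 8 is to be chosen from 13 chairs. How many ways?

C(13,8) = 13!/(8! x 5!).

Final answer: \binom{13}{8} = 1287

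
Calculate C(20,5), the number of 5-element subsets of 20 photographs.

C(20,5) = 20!/(5! x 15!).

Final answer: \binom{20}{5} = 15504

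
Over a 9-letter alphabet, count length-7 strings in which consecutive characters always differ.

Let g(n) count such strings. g(1) = 9, and each valid string of length n-1 extends in 8 ways (any symbol but the last), so g(n) = 8 g(n-1).
Total: g(7) = 9 x 8^6.

Final answer: 9 x 8^{6} = 2359296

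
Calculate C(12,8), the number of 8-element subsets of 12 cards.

C(12,8) = 12!/(8! x (12-8)!).

Final answer: C(12,8) = 495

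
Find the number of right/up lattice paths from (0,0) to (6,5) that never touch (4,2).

Total paths to (6,5): C(11,5) = 462.
Paths through (4,2): C(6,2) x C(5,3) = 150.
Avoiding (4,2): 462 - 150.

Final answer: 312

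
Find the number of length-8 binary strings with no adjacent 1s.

Classify by the final bit: ...0 gives a(n-1) strings, ...01 gives a(n-2) strings. Thus a(n) = a(n-1) + a(n-2) with a(1)=2, a(2)=3.
Computing successive values: a(1)=2, a(2)=3, a(3)=5, a(4)=8, a(5)=13, a(6)=21, a(7)=34, a(8)=55.

Final answer: 55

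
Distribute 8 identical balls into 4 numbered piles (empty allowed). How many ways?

Stars and bars: C(n+k-1, k-1) = C(11,3).

Final answer: C(11,3) = 165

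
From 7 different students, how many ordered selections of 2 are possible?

P(7,2) = 7!/(7-2)! = 7!/5!.

Final answer: P(7,2) = 42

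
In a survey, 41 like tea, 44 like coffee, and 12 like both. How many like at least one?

|A union B| = |A| + |B| - |A intersect B| = 41 + 44 - 12.

Final answer: 73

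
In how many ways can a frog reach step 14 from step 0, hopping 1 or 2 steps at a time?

Let f(n) count the ways. The last step is size 1 or 2, so f(n) = f(n-1) + f(n-2) with f(1)=1, f(2)=2.
Computing successive values: f(1)=1, f(2)=2, f(3)=3, f(4)=5, f(5)=8, f(6)=13, f(7)=21, f(8)=34, f(9)=55, f(10)=89, f(11)=144, f(12)=233, f(13)=377, f(14)=610.

Final answer: 610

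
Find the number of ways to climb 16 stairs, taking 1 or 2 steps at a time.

Let f(n) count the ways. The last step is size 1 or 2, so f(n) = f(n-1) + f(n-2) with f(1)=1, f(2)=2.
Computing successive values: f(1)=1, f(2)=2, f(3)=3, f(4)=5, f(5)=8, f(6)=13, f(7)=21, f(8)=34, f(9)=55, f(10)=89, f(11)=144, f(12)=233, f(13)=377, f(14)=610, f(15)=987, f(16)=1597.

Final answer: 1597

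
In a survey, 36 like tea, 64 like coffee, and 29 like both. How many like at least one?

|A union B| = |A| + |B| - |A intersect B| = 36 + 64 - 29.

Final answer: 71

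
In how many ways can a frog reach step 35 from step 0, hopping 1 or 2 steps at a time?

Let f(n) count the ways. The last step is size 1 or 2, so f(n) = f(n-1) + f(n-2) with f(1)=1, f(2)=2.
Building up term by term: f(1)=1, f(2)=2, f(3)=3, f(4)=5, f(5)=8, f(6)=13, f(7)=21, f(8)=34, f(9)=55, f(10)=89, f(11)=144, f(12)=233, f(13)=377, f(14)=610, f(15)=987, f(16)=1597, f(17)=2584, f(18)=4181, f(19)=6765, f(20)=10946, f(21)=17711, f(22)=28657, f(23)=46368, f(24)=75025, f(25)=121393, f(26)=196418, f(27)=317811, f(28)=514229, f(29)=832040, f(30)=1346269, f(31)=2178309, f(32)=3524578, f(33)=5702887, f(34)=9227465, f(35)=14930352.

Final answer: 14930352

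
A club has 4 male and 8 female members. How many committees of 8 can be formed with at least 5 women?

Sum over valid woman counts:
C(8,5)C(4,3) = 224
C(8,6)C(4,2) = 168
C(8,7)C(4,1) = 32
C(8,8)C(4,0) = 1
Total: 224 + 168 + 32 + 1.

Final answer: 425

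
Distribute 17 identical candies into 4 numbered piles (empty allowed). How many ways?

Stars and bars: C(n+k-1, k-1) = C(20,3).

Final answer: C(20,3) = 1140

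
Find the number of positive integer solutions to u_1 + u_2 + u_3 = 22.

Substitute u'_i = u_i - 1 (so u'_i >= 0). Then sum u'_i = 22 - 3 = 19.
Stars and bars: C(19+3-1, 3-1) = C(21,2).

Final answer: C(21,2) = 210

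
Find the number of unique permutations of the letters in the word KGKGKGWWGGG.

Letters (G:6, K:3, W:2). Total letters: 11.
Permutations = 11!/(6! x 3! x 2!).

Final answer: 4620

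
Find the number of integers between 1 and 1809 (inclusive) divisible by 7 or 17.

Multiples of 7: 258. Multiples of 17: 106. Of both (lcm=119): 15.
By inclusion-exclusion: 258 + 106 - 15.

Final answer: 349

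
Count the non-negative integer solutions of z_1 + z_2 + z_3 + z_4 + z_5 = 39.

Stars and bars with 39 stars and 4 bars:
C(39+5-1, 5-1) = C(43,4).

Final answer: C(43,4) = 123410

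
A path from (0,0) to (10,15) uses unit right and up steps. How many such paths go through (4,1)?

Paths (0,0)->(4,1): C(5,1) = 5.
Paths (4,1)->(10,15): C(20,14) = 38760.
By multiplication principle: 5 x 38760.

Final answer: 193800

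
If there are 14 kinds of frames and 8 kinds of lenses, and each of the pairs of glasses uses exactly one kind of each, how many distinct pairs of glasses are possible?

By the multiplication principle: 14 x 8.

Final answer: 112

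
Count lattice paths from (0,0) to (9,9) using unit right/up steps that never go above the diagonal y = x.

Total monotonic paths to (9,9): C(18,9) = 48620.
Reflecting each bad path at its first crossing gives a bijection with paths to (8,10): C(18,10) = 43758.
Valid Dyck paths: 48620 - 43758.
(Equivalently, C_{9} = C(18,9)/10 = 48620/10.)

Final answer: C_{9} = 4862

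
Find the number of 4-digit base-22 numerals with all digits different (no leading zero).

The leading digit has 21 choices (anything but zero); the next has 21 (anything but the first), then 20, and so on, one fewer each time.
Total: 21 x 21 x 20 x 19.

Final answer: 167580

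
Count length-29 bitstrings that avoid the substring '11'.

Let a(n) count valid strings. If the last bit is 0 the prefix is any valid string of length n-1; if it is 1 the string must end in 01 with a valid prefix of length n-2. So a(n) = a(n-1) + a(n-2), a(1)=2, a(2)=3.
Computing successive values: a(1)=2, a(2)=3, a(3)=5, a(4)=8, a(5)=13, a(6)=21, a(7)=34, a(8)=55, a(9)=89, a(10)=144, a(11)=233, a(12)=377, a(13)=610, a(14)=987, a(15)=1597, a(16)=2584, a(17)=4181, a(18)=6765, a(19)=10946, a(20)=17711, a(21)=28657, a(22)=46368, a(23)=75025, a(24)=121393, a(25)=196418, a(26)=317811, a(27)=514229, a(28)=832040, a(29)=1346269.

Final answer: 1346269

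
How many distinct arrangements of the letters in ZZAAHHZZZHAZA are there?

Letters (A:4, H:3, Z:6). Total letters: 13.
Permutations = 13!/(6! x 4! x 3!).

Final answer: 60060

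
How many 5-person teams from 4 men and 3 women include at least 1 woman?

Sum over valid woman counts:
C(3,1)C(4,4) = 3
C(3,2)C(4,3) = 12
C(3,3)C(4,2) = 6
Total: 3 + 12 + 6.

Final answer: 21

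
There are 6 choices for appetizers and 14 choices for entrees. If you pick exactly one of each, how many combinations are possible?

By the multiplication principle: 6 x 14.

Final answer: 84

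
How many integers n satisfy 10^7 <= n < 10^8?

First digit: 9 choices (1-9). Each of the remaining 7 digits: 10 choices.
Total: 9 x 10^7.

Final answer: 90000000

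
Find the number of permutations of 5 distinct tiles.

The number of ways to arrange 5 distinct objects is 5!.

Final answer: 5! = 120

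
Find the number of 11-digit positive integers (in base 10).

First digit: 9 choices (1-9). Each of the remaining 10 digits: 10 choices.
Total: 9 x 10^10.

Final answer: 90000000000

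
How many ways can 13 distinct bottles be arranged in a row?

The number of ways to arrange 13 distinct objects is 13!.

Final answer: 13! = 6227020800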